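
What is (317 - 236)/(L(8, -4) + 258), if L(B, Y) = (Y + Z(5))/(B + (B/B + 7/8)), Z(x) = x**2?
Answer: 2133/6850 ≈ 0.31139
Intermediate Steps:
L(B, Y) = (25 + Y)/(15/8 + B) (L(B, Y) = (Y + 5**2)/(B + (B/B + 7/8)) = (Y + 25)/(B + (1 + 7*(1/8))) = (25 + Y)/(B + (1 + 7/8)) = (25 + Y)/(B + 15/8) = (25 + Y)/(15/8 + B))
(317 - 236)/(L(8, -4) + 258) = (317 - 236)/(8*(25 - 4)/(15 + 8*8) + 258) = 81/(8*21/(15 + 64) + 258) = 81/(8*21/79 + 258) = 81/(8*(1/79)*21 + 258) = 81/(168/79 + 258) = 81/(20550/79) = 81*(79/20550) = 2133/6850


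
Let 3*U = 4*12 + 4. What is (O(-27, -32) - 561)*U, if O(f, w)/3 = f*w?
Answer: 35204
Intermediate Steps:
U = 52/3 (U = (4*12 + 4)/3 = (48 + 4)/3 = (⅓)*52 = 52/3 ≈ 17.333)
O(f, w) = 3*f*w (O(f, w) = 3*(f*w) = 3*f*w)
(O(-27, -32) - 561)*U = (3*(-27)*(-32) - 561)*(52/3) = (2592 - 561)*(52/3) = 2031*(52/3) = 35204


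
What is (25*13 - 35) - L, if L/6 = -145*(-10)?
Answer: -8410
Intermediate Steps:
L = 8700 (L = 6*(-145*(-10)) = 6*1450 = 8700)
(25*13 - 35) - L = (25*13 - 35) - 1*8700 = (325 - 35) - 8700 = 290 - 8700 = -8410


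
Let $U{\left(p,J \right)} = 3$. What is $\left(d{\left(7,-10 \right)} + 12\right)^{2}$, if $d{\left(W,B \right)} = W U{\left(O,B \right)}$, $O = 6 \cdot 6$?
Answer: $1089$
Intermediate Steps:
$O = 36$
$d{\left(W,B \right)} = 3 W$ ($d{\left(W,B \right)} = W 3 = 3 W$)
$\left(d{\left(7,-10 \right)} + 12\right)^{2} = \left(3 \cdot 7 + 12\right)^{2} = \left(21 + 12\right)^{2} = 33^{2} = 1089$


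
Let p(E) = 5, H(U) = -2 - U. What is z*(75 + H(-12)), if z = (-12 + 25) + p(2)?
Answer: 1530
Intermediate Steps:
z = 18 (z = (-12 + 25) + 5 = 13 + 5 = 18)
z*(75 + H(-12)) = 18*(75 + (-2 - 1*(-12))) = 18*(75 + (-2 + 12)) = 18*(75 + 10) = 18*85 = 1530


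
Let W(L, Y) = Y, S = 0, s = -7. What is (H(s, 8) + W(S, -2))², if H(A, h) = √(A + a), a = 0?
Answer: (2 - I*√7)² ≈ -3.0 - 10.583*I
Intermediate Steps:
H(A, h) = √A (H(A, h) = √(A + 0) = √A)
(H(s, 8) + W(S, -2))² = (√(-7) - 2)² = (I*√7 - 2)² = (-2 + I*√7)²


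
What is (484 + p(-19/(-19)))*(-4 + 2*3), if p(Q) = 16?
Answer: 1000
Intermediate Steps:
(484 + p(-19/(-19)))*(-4 + 2*3) = (484 + 16)*(-4 + 2*3) = 500*(-4 + 6) = 500*2 = 1000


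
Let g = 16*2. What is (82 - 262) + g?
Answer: -148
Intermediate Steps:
g = 32
(82 - 262) + g = (82 - 262) + 32 = -180 + 32 = -148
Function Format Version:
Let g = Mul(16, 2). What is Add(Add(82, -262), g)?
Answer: -148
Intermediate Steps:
g = 32
Add(Add(82, -262), g) = Add(Add(82, -262), 32) = Add(-180, 32) = -148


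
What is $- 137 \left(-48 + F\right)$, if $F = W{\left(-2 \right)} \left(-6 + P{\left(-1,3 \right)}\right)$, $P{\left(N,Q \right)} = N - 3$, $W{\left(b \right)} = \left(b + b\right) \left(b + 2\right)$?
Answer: $6576$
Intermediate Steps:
$W{\left(b \right)} = 2 b \left(2 + b\right)$
$P{\left(N,Q \right)} = -3 + N$
$F = 0$ ($F = 2 \left(-2\right) \left(2 - 2\right) \left(-6 - 4\right) = 2 \left(-2\right) 0 \left(-6 - 4\right) = 0 \left(-10\right) = 0$)
$- 137 \left(-48 + F\right) = - 137 \left(-48 + 0\right) = \left(-137\right) \left(-48\right) = 6576$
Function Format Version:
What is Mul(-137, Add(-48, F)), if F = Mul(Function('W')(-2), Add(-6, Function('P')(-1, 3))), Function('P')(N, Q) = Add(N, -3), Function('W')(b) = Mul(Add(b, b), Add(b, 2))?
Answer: 6576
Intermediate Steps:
Function('W')(b) = Mul(2, b, Add(2, b)) (Function('W')(b) = Mul(Mul(2, b), Add(2, b)) = Mul(2, b, Add(2, b)))
Function('P')(N, Q) = Add(-3, N)
F = 0 (F = Mul(Mul(2, -2, Add(2, -2)), Add(-6, Add(-3, -1))) = Mul(Mul(2, -2, 0), Add(-6, -4)) = Mul(0, -10) = 0)
Mul(-137, Add(-48, F)) = Mul(-137, Add(-48, 0)) = Mul(-137, -48) = 6576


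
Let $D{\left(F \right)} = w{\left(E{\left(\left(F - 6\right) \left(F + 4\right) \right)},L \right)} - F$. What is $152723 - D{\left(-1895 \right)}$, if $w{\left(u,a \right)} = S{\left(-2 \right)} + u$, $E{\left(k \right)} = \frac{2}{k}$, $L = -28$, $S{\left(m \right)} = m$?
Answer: $\frac{542202326528}{3594791} \approx 1.5083 \cdot 10^{5}$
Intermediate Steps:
$w{\left(u,a \right)} = -2 + u$
$D{\left(F \right)} = -2 - F + \frac{2}{\left(-6 + F\right) \left(4 + F\right)}$ ($D{\left(F \right)} = \left(-2 + \frac{2}{\left(F - 6\right) \left(F + 4\right)}\right) - F = \left(-2 + \frac{2}{\left(-6 + F\right) \left(4 + F\right)}\right) - F = -2 - F + \frac{2}{\left(-6 + F\right) \left(4 + F\right)}$)
$152723 - D{\left(-1895 \right)} = 152723 - \frac{50 - \left(-1895\right)^{3} + 28 \left(-1895\right)}{-24 + \left(-1895\right)^{2} - -3790} = 152723 - \frac{50 - -6804992375 - 53060}{-24 + 3591025 + 3790} = 152723 - \frac{50 + 6804992375 - 53060}{3594791} = 152723 - \frac{1}{3594791} \cdot 6804939365 = 152723 - \frac{6804939365}{3594791} = \frac{542202326528}{3594791}$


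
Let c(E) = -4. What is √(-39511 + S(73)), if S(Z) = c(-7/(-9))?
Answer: I*√39515 ≈ 198.78*I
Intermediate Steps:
S(Z) = -4
√(-39511 + S(73)) = √(-39511 - 4) = √(-39515) = I*√39515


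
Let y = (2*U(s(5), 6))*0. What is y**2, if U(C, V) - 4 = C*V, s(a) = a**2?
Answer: 0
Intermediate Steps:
U(C, V) = 4 + C*V
y = 0 (y = (2*(4 + 5**2*6))*0 = (2*(4 + 25*6))*0 = (2*(4 + 150))*0 = (2*154)*0 = 308*0 = 0)
y**2 = 0**2 = 0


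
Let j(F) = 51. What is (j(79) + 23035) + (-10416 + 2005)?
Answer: 14675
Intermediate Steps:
(j(79) + 23035) + (-10416 + 2005) = (51 + 23035) + (-10416 + 2005) = 23086 - 8411 = 14675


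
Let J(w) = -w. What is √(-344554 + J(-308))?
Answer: I*√344246 ≈ 586.72*I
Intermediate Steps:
√(-344554 + J(-308)) = √(-344554 - 1*(-308)) = √(-344554 + 308) = √(-344246) = I*√344246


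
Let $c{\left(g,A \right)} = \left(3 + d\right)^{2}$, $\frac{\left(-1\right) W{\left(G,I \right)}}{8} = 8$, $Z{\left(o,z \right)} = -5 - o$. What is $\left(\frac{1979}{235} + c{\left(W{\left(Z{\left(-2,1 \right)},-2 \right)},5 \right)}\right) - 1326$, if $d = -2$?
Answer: $- \frac{309396}{235} \approx -1316.6$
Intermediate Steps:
$W{\left(G,I \right)} = -64$ ($W{\left(G,I \right)} = \left(-8\right) 8 = -64$)
$c{\left(g,A \right)} = 1$ ($c{\left(g,A \right)} = \left(3 - 2\right)^{2} = 1^{2} = 1$)
$\left(\frac{1979}{235} + c{\left(W{\left(Z{\left(-2,1 \right)},-2 \right)},5 \right)}\right) - 1326 = \left(\frac{1979}{235} + 1\right) - 1326 = \frac{2214}{235} - 1326 = - \frac{309396}{235}$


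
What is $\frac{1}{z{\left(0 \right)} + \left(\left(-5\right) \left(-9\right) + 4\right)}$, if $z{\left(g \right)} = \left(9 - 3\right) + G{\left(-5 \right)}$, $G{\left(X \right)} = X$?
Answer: $\frac{1}{50} \approx 0.02$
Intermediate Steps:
$z{\left(g \right)} = 1$ ($z{\left(g \right)} = \left(9 - 3\right) - 5 = 6 - 5 = 1$)
$\frac{1}{z{\left(0 \right)} + \left(\left(-5\right) \left(-9\right) + 4\right)} = \frac{1}{1 + \left(\left(-5\right) \left(-9\right) + 4\right)} = \frac{1}{1 + \left(45 + 4\right)} = \frac{1}{1 + 49} = \frac{1}{50}$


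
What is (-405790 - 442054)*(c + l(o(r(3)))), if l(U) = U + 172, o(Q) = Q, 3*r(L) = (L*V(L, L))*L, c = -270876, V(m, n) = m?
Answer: 229507131580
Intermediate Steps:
r(L) = L³/3 (r(L) = ((L*L)*L)/3 = (L²*L)/3 = L³/3)
l(U) = 172 + U
(-405790 - 442054)*(c + l(o(r(3)))) = (-405790 - 442054)*(-270876 + (172 + (⅓)*3³)) = -847844*(-270876 + (172 + (⅓)*27)) = -847844*(-270876 + (172 + 9)) = -847844*(-270876 + 181) = -847844*(-270695) = 229507131580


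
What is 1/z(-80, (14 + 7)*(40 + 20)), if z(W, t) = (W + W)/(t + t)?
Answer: -63/4 ≈ -15.750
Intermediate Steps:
z(W, t) = W/t (z(W, t) = (2*W)/((2*t)) = (2*W)*(1/(2*t)) = W/t)
1/z(-80, (14 + 7)*(40 + 20)) = 1/(-80*1/((14 + 7)*(40 + 20))) = 1/(-80/(21*60)) = 1/(-80/1260) = 1/(-80*1/1260) = 1/(-4/63) = -63/4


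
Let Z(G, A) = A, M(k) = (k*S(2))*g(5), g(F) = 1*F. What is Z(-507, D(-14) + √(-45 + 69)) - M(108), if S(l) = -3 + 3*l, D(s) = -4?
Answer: -1624 + 2*√6 ≈ -1619.1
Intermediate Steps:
g(F) = F
M(k) = 15*k (M(k) = (k*(-3 + 3*2))*5 = (k*(-3 + 6))*5 = (k*3)*5 = (3*k)*5 = 15*k)
Z(-507, D(-14) + √(-45 + 69)) - M(108) = (-4 + √(-45 + 69)) - 15*108 = (-4 + √24) - 1*1620 = (-4 + 2*√6) - 1620 = -1624 + 2*√6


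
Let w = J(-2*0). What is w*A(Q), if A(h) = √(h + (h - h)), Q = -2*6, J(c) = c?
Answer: 0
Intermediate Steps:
w = 0 (w = -2*0 = 0)
Q = -12
A(h) = √h (A(h) = √(h + 0) = √h)
w*A(Q) = 0*√(-12) = 0*(2*I*√3) = 0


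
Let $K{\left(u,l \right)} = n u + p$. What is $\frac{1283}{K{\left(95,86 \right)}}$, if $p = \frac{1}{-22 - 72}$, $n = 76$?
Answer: $\frac{120602}{678679} \approx 0.1777$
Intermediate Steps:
$p = - \frac{1}{94}$ ($p = \frac{1}{-94} = - \frac{1}{94} \approx -0.010638$)
$K{\left(u,l \right)} = - \frac{1}{94} + 76 u$ ($K{\left(u,l \right)} = 76 u - \frac{1}{94} = - \frac{1}{94} + 76 u$)
$\frac{1283}{K{\left(95,86 \right)}} = \frac{1283}{- \frac{1}{94} + 76 \cdot 95} = \frac{1283}{- \frac{1}{94} + 7220} = \frac{1283}{\frac{678679}{94}} = 1283 \cdot \frac{94}{678679} = \frac{120602}{678679}$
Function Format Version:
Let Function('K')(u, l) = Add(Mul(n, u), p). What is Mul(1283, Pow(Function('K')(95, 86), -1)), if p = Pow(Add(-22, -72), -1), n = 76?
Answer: Rational(120602, 678679) ≈ 0.17770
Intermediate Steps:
p = Rational(-1, 94) (p = Pow(-94, -1) = Rational(-1, 94) ≈ -0.010638)
Function('K')(u, l) = Add(Rational(-1, 94), Mul(76, u)) (Function('K')(u, l) = Add(Mul(76, u), Rational(-1, 94)) = Add(Rational(-1, 94), Mul(76, u)))
Mul(1283, Pow(Function('K')(95, 86), -1)) = Mul(1283, Pow(Add(Rational(-1, 94), Mul(76, 95)), -1)) = Mul(1283, Pow(Add(Rational(-1, 94), 7220), -1)) = Mul(1283, Pow(Rational(678679, 94), -1)) = Mul(1283, Rational(94, 678679)) = Rational(120602, 678679)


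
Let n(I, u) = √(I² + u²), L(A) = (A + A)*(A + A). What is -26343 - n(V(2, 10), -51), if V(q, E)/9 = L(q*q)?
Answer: -26343 - 3*√37153 ≈ -26921.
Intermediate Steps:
L(A) = 4*A² (L(A) = (2*A)*(2*A) = 4*A²)
V(q, E) = 36*q⁴ (V(q, E) = 9*(4*(q*q)²) = 9*(4*(q²)²) = 9*(4*q⁴) = 36*q⁴)
-26343 - n(V(2, 10), -51) = -26343 - √((36*2⁴)² + (-51)²) = -26343 - √((36*16)² + 2601) = -26343 - √(576² + 2601) = -26343 - √(331776 + 2601) = -26343 - √334377 = -26343 - 3*√37153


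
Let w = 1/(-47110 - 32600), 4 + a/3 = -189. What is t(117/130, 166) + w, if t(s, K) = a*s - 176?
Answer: -27782921/39855 ≈ -697.10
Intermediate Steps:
a = -579 (a = -12 + 3*(-189) = -12 - 567 = -579)
t(s, K) = -176 - 579*s (t(s, K) = -579*s - 176 = -176 - 579*s)
w = -1/79710 (w = 1/(-79710) = -1/79710 ≈ -1.2545e-5)
t(117/130, 166) + w = (-176 - 67743/130) - 1/79710 = (-176 - 579*9/10) - 1/79710 = (-176 - 5211/10) - 1/79710 = -6971/10 - 1/79710 = -27782921/39855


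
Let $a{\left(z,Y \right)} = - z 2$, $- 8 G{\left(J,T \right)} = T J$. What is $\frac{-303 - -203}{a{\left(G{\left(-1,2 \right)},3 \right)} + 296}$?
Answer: $- \frac{200}{591} \approx -0.33841$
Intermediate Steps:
$G{\left(J,T \right)} = - \frac{J T}{8}$ ($G{\left(J,T \right)} = - \frac{T J}{8} = - \frac{J T}{8}$)
$a{\left(z,Y \right)} = - 2 z$
$\frac{-303 - -203}{a{\left(G{\left(-1,2 \right)},3 \right)} + 296} = \frac{-303 - -203}{- 2 \left(\left(- \frac{1}{8}\right) \left(-1\right) 2\right) + 296} = \frac{-303 + 203}{\left(-2\right) \frac{1}{4} + 296} = - \frac{100}{- \frac{1}{2} + 296} = - \frac{100}{\frac{591}{2}} = \left(-100\right) \frac{2}{591} = - \frac{200}{591}$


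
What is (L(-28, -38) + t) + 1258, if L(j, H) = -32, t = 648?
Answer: 1874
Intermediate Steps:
(L(-28, -38) + t) + 1258 = (-32 + 648) + 1258 = 616 + 1258 = 1874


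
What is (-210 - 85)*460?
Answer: -135700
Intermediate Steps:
(-210 - 85)*460 = -295*460 = -135700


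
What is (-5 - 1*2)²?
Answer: 49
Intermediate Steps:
(-5 - 1*2)² = (-5 - 2)² = (-7)² = 49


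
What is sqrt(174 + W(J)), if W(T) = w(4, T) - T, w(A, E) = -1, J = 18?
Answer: sqrt(155) ≈ 12.450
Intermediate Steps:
W(T) = -1 - T
sqrt(174 + W(J)) = sqrt(174 + (-1 - 1*18)) = sqrt(174 + (-1 - 18)) = sqrt(174 - 19) = sqrt(155)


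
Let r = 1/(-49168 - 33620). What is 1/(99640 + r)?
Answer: 82788/8248996319 ≈ 1.0036e-5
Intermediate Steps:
r = -1/82788 (r = 1/(-82788) = -1/82788 ≈ -1.2079e-5)
1/(99640 + r) = 1/(99640 - 1/82788) = 1/(8248996319/82788) = 82788/8248996319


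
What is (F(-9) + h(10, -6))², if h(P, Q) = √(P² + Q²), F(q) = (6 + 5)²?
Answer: 14777 + 484*√34 ≈ 17599.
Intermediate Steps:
F(q) = 121 (F(q) = 11² = 121)
(F(-9) + h(10, -6))² = (121 + √(10² + (-6)²))² = (121 + √(100 + 36))² = (121 + √136)² = (121 + 2*√34)²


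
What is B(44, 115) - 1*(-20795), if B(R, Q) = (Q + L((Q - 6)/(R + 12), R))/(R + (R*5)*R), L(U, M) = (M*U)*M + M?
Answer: 1415501551/68068 ≈ 20795.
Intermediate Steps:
L(U, M) = M + U*M**2 (L(U, M) = U*M**2 + M = M + U*M**2)
B(R, Q) = (Q + R*(1 + R*(-6 + Q)/(12 + R)))/(R + 5*R**2) (B(R, Q) = (Q + R*(1 + R*((Q - 6)/(R + 12))))/(R + (R*5)*R) = (Q + R*(1 + R*((-6 + Q)/(12 + R))))/(R + (5*R)*R) = (Q + R*(1 + R*((-6 + Q)/(12 + R))))/(R + 5*R**2) = (Q + R*(1 + R*(-6 + Q)/(12 + R)))/(R + 5*R**2))
B(44, 115) - 1*(-20795) = (115*(12 + 44) + 44*(12 + 44 + 44*(-6 + 115)))/(44*(1 + 5*44)*(12 + 44)) - 1*(-20795) = (1/44)*(115*56 + 44*(12 + 44 + 44*109))/((1 + 220)*56) + 20795 = (1/44)*(1/56)*(6440 + 44*(12 + 44 + 4796))/221 + 20795 = (1/44)*(1/221)*(1/56)*(6440 + 44*4852) + 20795 = (1/44)*(1/221)*(1/56)*(6440 + 213488) + 20795 = (1/44)*(1/221)*(1/56)*219928 + 20795 = 27491/68068 + 20795 = 1415501551/68068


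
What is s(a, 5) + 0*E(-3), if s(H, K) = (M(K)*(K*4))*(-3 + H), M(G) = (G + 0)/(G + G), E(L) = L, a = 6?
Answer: 30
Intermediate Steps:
M(G) = ½ (M(G) = G/((2*G)) = G*(1/(2*G)) = ½)
s(H, K) = 2*K*(-3 + H) (s(H, K) = ((K*4)/2)*(-3 + H) = ((4*K)/2)*(-3 + H) = (2*K)*(-3 + H) = 2*K*(-3 + H))
s(a, 5) + 0*E(-3) = 2*5*(-3 + 6) + 0*(-3) = 2*5*3 + 0 = 30 + 0 = 30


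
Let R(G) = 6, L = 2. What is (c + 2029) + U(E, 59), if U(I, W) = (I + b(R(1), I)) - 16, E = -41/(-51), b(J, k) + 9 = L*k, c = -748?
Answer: 21393/17 ≈ 1258.4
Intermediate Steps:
b(J, k) = -9 + 2*k
E = 41/51 (E = -41*(-1/51) = 41/51 ≈ 0.80392)
U(I, W) = -25 + 3*I (U(I, W) = (I + (-9 + 2*I)) - 16 = (-9 + 3*I) - 16 = -25 + 3*I)
(c + 2029) + U(E, 59) = (-748 + 2029) + (-25 + 3*(41/51)) = 1281 + (-25 + 41/17) = 1281 - 384/17 = 21393/17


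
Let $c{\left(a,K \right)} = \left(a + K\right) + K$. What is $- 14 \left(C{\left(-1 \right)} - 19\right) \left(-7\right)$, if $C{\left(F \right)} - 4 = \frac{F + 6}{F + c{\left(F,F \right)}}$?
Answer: $- \frac{3185}{2} \approx -1592.5$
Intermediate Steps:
$c{\left(a,K \right)} = a + 2 K$ ($c{\left(a,K \right)} = \left(K + a\right) + K = a + 2 K$)
$C{\left(F \right)} = 4 + \frac{6 + F}{4 F}$ ($C{\left(F \right)} = 4 + \frac{F + 6}{F + \left(F + 2 F\right)} = 4 + \frac{6 + F}{F + 3 F} = 4 + \frac{6 + F}{4 F}$)
$- 14 \left(C{\left(-1 \right)} - 19\right) \left(-7\right) = - 14 \left(\frac{6 + 17 \left(-1\right)}{4 \left(-1\right)} - 19\right) \left(-7\right) = - 14 \left(\frac{1}{4} \left(-1\right) \left(6 - 17\right) - 19\right) \left(-7\right) = - 14 \left(\frac{1}{4} \left(-1\right) \left(-11\right) - 19\right) \left(-7\right) = - 14 \left(\frac{11}{4} - 19\right) \left(-7\right) = \left(-14\right) \left(- \frac{65}{4}\right) \left(-7\right) = \frac{455}{2} \left(-7\right) = - \frac{3185}{2}$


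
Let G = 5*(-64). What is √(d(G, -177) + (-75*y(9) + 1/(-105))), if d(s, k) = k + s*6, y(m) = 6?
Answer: 2*I*√7020195/105 ≈ 50.468*I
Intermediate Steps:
G = -320
d(s, k) = k + 6*s
√(d(G, -177) + (-75*y(9) + 1/(-105))) = √((-177 + 6*(-320)) + (-75*6 + 1/(-105))) = √((-177 - 1920) + (-450 - 1/105)) = √(-2097 - 47251/105) = √(-267436/105) = 2*I*√7020195/105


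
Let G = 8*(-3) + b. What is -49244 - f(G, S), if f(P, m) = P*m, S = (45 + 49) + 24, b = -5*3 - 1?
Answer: -44524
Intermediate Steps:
b = -16 (b = -15 - 1 = -16)
S = 118 (S = 94 + 24 = 118)
G = -40 (G = 8*(-3) - 16 = -24 - 16 = -40)
-49244 - f(G, S) = -49244 - (-40)*118 = -49244 - 1*(-4720) = -49244 + 4720 = -44524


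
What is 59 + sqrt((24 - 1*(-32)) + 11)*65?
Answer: 59 + 65*sqrt(67) ≈ 591.05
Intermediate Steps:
59 + sqrt((24 - 1*(-32)) + 11)*65 = 59 + sqrt((24 + 32) + 11)*65 = 59 + sqrt(56 + 11)*65 = 59 + sqrt(67)*65 = 59 + 65*sqrt(67)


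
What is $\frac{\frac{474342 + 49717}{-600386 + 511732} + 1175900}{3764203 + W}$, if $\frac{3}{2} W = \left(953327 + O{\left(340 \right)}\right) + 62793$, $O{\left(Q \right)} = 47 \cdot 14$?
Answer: $\frac{104247714541}{393805943970} \approx 0.26472$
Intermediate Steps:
$O{\left(Q \right)} = 658$
$W = 677852$ ($W = \frac{2 \left(\left(953327 + 658\right) + 62793\right)}{3} = \frac{2 \left(953985 + 62793\right)}{3} = \frac{2}{3} \cdot 1016778 = 677852$)
$\frac{\frac{474342 + 49717}{-600386 + 511732} + 1175900}{3764203 + W} = \frac{\frac{474342 + 49717}{-600386 + 511732} + 1175900}{3764203 + 677852} = \frac{\frac{524059}{-88654} + 1175900}{4442055} = \left(524059 \left(- \frac{1}{88654}\right) + 1175900\right) \frac{1}{4442055} = \left(- \frac{524059}{88654} + 1175900\right) \frac{1}{4442055} = \frac{104247714541}{88654} \cdot \frac{1}{4442055} = \frac{104247714541}{393805943970}$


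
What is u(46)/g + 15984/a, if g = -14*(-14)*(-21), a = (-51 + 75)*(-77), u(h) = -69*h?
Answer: -59449/7546 ≈ -7.8782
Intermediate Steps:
a = -1848 (a = 24*(-77) = -1848)
g = -4116 (g = 196*(-21) = -4116)
u(46)/g + 15984/a = -69*46/(-4116) + 15984/(-1848) = -3174*(-1/4116) + 15984*(-1/1848) = 529/686 - 666/77 = -59449/7546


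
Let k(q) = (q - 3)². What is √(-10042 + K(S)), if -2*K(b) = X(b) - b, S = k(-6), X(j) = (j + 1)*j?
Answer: 73*I*√10/2 ≈ 115.42*I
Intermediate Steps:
X(j) = j*(1 + j) (X(j) = (1 + j)*j = j*(1 + j))
k(q) = (-3 + q)²
S = 81 (S = (-3 - 6)² = (-9)² = 81)
K(b) = b/2 - b*(1 + b)/2 (K(b) = -(b*(1 + b) - b)/2 = -(-b + b*(1 + b))/2 = b/2 - b*(1 + b)/2)
√(-10042 + K(S)) = √(-10042 - ½*81²) = √(-10042 - ½*6561) = √(-10042 - 6561/2) = √(-26645/2) = 73*I*√10/2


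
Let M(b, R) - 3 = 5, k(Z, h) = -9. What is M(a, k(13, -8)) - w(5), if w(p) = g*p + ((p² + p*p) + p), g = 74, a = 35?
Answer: -417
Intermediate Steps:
M(b, R) = 8 (M(b, R) = 3 + 5 = 8)
w(p) = 2*p² + 75*p (w(p) = 74*p + ((p² + p*p) + p) = 74*p + ((p² + p²) + p) = 74*p + (2*p² + p) = 74*p + (p + 2*p²) = 2*p² + 75*p)
M(a, k(13, -8)) - w(5) = 8 - 5*(75 + 2*5) = 8 - 5*(75 + 10) = 8 - 5*85 = 8 - 1*425 = 8 - 425 = -417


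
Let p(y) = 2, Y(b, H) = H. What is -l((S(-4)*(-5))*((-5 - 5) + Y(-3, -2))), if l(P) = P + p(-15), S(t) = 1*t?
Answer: 238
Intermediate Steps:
S(t) = t
l(P) = 2 + P (l(P) = P + 2 = 2 + P)
-l((S(-4)*(-5))*((-5 - 5) + Y(-3, -2))) = -(2 + (-4*(-5))*((-5 - 5) - 2)) = -(2 + 20*(-10 - 2)) = -(2 + 20*(-12)) = -(2 - 240) = -1*(-238) = 238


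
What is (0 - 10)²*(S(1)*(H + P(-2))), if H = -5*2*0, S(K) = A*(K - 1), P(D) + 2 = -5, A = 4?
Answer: 0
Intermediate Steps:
P(D) = -7 (P(D) = -2 - 5 = -7)
S(K) = -4 + 4*K (S(K) = 4*(K - 1) = 4*(-1 + K) = -4 + 4*K)
H = 0 (H = -10*0 = 0)
(0 - 10)²*(S(1)*(H + P(-2))) = (0 - 10)²*((-4 + 4*1)*(0 - 7)) = (-10)²*((-4 + 4)*(-7)) = 100*(0*(-7)) = 100*0 = 0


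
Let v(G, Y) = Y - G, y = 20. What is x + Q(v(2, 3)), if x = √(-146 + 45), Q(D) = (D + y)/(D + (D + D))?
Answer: 7 + I*√101 ≈ 7.0 + 10.05*I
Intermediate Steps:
Q(D) = (20 + D)/(3*D) (Q(D) = (D + 20)/(D + (D + D)) = (20 + D)/(D + 2*D) = (20 + D)/((3*D)) = (20 + D)*(1/(3*D)) = (20 + D)/(3*D))
x = I*√101 (x = √(-101) = I*√101 ≈ 10.05*I)
x + Q(v(2, 3)) = I*√101 + (20 + (3 - 1*2))/(3*(3 - 1*2)) = I*√101 + (20 + (3 - 2))/(3*(3 - 2)) = I*√101 + (⅓)*(20 + 1)/1 = I*√101 + (⅓)*1*21 = I*√101 + 7 = 7 + I*√101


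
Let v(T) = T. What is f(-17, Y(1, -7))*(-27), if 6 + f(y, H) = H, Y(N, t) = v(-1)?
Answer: 189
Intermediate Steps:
Y(N, t) = -1
f(y, H) = -6 + H
f(-17, Y(1, -7))*(-27) = (-6 - 1)*(-27) = -7*(-27) = 189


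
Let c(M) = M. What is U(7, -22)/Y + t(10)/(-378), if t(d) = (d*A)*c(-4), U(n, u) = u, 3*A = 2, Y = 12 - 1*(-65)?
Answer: -122/567 ≈ -0.21517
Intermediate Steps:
Y = 77 (Y = 12 + 65 = 77)
A = 2/3 (A = (1/3)*2 = 2/3 ≈ 0.66667)
t(d) = -8*d/3 (t(d) = (d*(2/3))*(-4) = (2*d/3)*(-4) = -8*d/3)
U(7, -22)/Y + t(10)/(-378) = -22/77 - 8/3*10/(-378) = -22*1/77 - 80/3*(-1/378) = -2/7 + 40/567 = -122/567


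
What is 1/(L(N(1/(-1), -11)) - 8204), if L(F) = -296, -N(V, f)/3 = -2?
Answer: -1/8500 ≈ -0.00011765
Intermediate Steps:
N(V, f) = 6 (N(V, f) = -3*(-2) = 6)
1/(L(N(1/(-1), -11)) - 8204) = 1/(-296 - 8204) = 1/(-8500) = -1/8500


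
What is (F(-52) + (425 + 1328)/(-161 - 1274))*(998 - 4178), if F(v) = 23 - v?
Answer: -67334592/287 ≈ -2.3462e+5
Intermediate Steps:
(F(-52) + (425 + 1328)/(-161 - 1274))*(998 - 4178) = ((23 - 1*(-52)) + (425 + 1328)/(-161 - 1274))*(998 - 4178) = ((23 + 52) + 1753/(-1435))*(-3180) = (75 + 1753*(-1/1435))*(-3180) = (75 - 1753/1435)*(-3180) = (105872/1435)*(-3180) = -67334592/287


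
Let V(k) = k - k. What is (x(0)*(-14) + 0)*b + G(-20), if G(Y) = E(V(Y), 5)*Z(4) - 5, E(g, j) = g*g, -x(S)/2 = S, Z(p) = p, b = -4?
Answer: -5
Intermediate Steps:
x(S) = -2*S
V(k) = 0
E(g, j) = g²
G(Y) = -5 (G(Y) = 0²*4 - 5 = 0*4 - 5 = 0 - 5 = -5)
(x(0)*(-14) + 0)*b + G(-20) = (-2*0*(-14) + 0)*(-4) - 5 = (0*(-14) + 0)*(-4) - 5 = (0 + 0)*(-4) - 5 = 0*(-4) - 5 = 0 - 5 = -5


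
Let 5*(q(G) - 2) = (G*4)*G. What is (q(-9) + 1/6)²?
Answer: 4036081/900 ≈ 4484.5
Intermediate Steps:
q(G) = 2 + 4*G²/5 (q(G) = 2 + ((G*4)*G)/5 = 2 + ((4*G)*G)/5 = 2 + (4*G²)/5 = 2 + 4*G²/5)
(q(-9) + 1/6)² = ((2 + (⅘)*(-9)²) + 1/6)² = ((2 + (⅘)*81) + ⅙)² = ((2 + 324/5) + ⅙)² = (334/5 + ⅙)² = (2009/30)² = 4036081/900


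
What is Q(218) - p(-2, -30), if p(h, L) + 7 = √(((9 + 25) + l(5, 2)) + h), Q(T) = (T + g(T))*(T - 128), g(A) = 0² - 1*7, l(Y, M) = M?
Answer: 18997 - √34 ≈ 18991.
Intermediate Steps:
g(A) = -7 (g(A) = 0 - 7 = -7)
Q(T) = (-128 + T)*(-7 + T) (Q(T) = (T - 7)*(T - 128) = (-7 + T)*(-128 + T) = (-128 + T)*(-7 + T))
p(h, L) = -7 + √(36 + h) (p(h, L) = -7 + √(((9 + 25) + 2) + h) = -7 + √((34 + 2) + h) = -7 + √(36 + h))
Q(218) - p(-2, -30) = (896 + 218² - 135*218) - (-7 + √(36 - 2)) = (896 + 47524 - 29430) - (-7 + √34) = 18990 + (7 - √34) = 18997 - √34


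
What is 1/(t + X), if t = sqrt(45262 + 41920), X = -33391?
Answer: -33391/1114871699 - sqrt(87182)/1114871699 ≈ -3.0215e-5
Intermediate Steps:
t = sqrt(87182) ≈ 295.27
1/(t + X) = 1/(sqrt(87182) - 33391) = 1/(-33391 + sqrt(87182))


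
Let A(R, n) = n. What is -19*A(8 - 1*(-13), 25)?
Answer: -475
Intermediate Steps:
-19*A(8 - 1*(-13), 25) = -19*25 = -475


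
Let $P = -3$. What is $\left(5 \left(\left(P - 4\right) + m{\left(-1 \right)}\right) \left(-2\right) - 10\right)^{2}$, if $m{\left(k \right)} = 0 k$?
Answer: $3600$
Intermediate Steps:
$m{\left(k \right)} = 0$
$\left(5 \left(\left(P - 4\right) + m{\left(-1 \right)}\right) \left(-2\right) - 10\right)^{2} = \left(5 \left(\left(-3 - 4\right) + 0\right) \left(-2\right) - 10\right)^{2} = \left(5 \left(-7 + 0\right) \left(-2\right) - 10\right)^{2} = \left(5 \left(-7\right) \left(-2\right) - 10\right)^{2} = \left(\left(-35\right) \left(-2\right) - 10\right)^{2} = \left(70 - 10\right)^{2} = 60^{2} = 3600$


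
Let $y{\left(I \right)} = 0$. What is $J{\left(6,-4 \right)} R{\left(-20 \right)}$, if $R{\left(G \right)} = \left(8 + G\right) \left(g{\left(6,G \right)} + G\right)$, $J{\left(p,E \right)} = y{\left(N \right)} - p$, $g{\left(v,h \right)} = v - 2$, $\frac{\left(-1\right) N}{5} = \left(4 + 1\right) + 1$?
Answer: $-1152$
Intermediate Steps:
$N = -30$ ($N = - 5 \left(\left(4 + 1\right) + 1\right) = - 5 \left(5 + 1\right) = \left(-5\right) 6 = -30$)
$g{\left(v,h \right)} = -2 + v$ ($g{\left(v,h \right)} = v - 2 = -2 + v$)
$J{\left(p,E \right)} = - p$ ($J{\left(p,E \right)} = 0 - p = - p$)
$R{\left(G \right)} = \left(4 + G\right) \left(8 + G\right)$ ($R{\left(G \right)} = \left(8 + G\right) \left(\left(-2 + 6\right) + G\right) = \left(8 + G\right) \left(4 + G\right) = \left(4 + G\right) \left(8 + G\right)$)
$J{\left(6,-4 \right)} R{\left(-20 \right)} = \left(-1\right) 6 \left(32 + \left(-20\right)^{2} + 12 \left(-20\right)\right) = - 6 \left(32 + 400 - 240\right) = \left(-6\right) 192 = -1152$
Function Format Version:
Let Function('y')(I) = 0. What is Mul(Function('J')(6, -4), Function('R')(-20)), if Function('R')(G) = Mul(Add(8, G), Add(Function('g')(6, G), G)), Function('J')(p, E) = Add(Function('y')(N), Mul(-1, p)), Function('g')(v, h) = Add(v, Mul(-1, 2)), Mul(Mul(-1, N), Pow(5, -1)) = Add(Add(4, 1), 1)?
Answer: -1152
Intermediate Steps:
N = -30 (N = Mul(-5, Add(Add(4, 1), 1)) = Mul(-5, Add(5, 1)) = Mul(-5, 6) = -30)
Function('g')(v, h) = Add(-2, v) (Function('g')(v, h) = Add(v, -2) = Add(-2, v))
Function('J')(p, E) = Mul(-1, p) (Function('J')(p, E) = Add(0, Mul(-1, p)) = Mul(-1, p))
Function('R')(G) = Mul(Add(4, G), Add(8, G)) (Function('R')(G) = Mul(Add(8, G), Add(Add(-2, 6), G)) = Mul(Add(8, G), Add(4, G)) = Mul(Add(4, G), Add(8, G)))
Mul(Function('J')(6, -4), Function('R')(-20)) = Mul(Mul(-1, 6), Add(32, Pow(-20, 2), Mul(12, -20))) = Mul(-6, Add(32, 400, -240)) = Mul(-6, 192) = -1152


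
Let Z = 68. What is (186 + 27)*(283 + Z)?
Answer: 74763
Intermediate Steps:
(186 + 27)*(283 + Z) = (186 + 27)*(283 + 68) = 213*351 = 74763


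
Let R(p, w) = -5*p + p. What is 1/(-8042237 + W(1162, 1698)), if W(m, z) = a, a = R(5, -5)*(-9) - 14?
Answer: -1/8042071 ≈ -1.2435e-7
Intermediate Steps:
R(p, w) = -4*p
a = 166 (a = -4*5*(-9) - 14 = -20*(-9) - 14 = 180 - 14 = 166)
W(m, z) = 166
1/(-8042237 + W(1162, 1698)) = 1/(-8042237 + 166) = 1/(-8042071) = -1/8042071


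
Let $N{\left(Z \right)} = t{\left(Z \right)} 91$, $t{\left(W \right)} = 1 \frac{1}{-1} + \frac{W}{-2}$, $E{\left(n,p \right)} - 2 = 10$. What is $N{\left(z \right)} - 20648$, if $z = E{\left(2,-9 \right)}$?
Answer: $-21285$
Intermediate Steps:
$E{\left(n,p \right)} = 12$ ($E{\left(n,p \right)} = 2 + 10 = 12$)
$z = 12$
$t{\left(W \right)} = -1 - \frac{W}{2}$ ($t{\left(W \right)} = 1 \left(-1\right) + W \left(- \frac{1}{2}\right) = -1 - \frac{W}{2}$)
$N{\left(Z \right)} = -91 - \frac{91 Z}{2}$ ($N{\left(Z \right)} = \left(-1 - \frac{Z}{2}\right) 91 = -91 - \frac{91 Z}{2}$)
$N{\left(z \right)} - 20648 = \left(-91 - 546\right) - 20648 = -637 - 20648 = -21285$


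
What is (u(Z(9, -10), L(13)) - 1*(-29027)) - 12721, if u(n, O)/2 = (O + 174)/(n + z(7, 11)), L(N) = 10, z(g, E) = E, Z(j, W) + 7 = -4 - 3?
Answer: 48550/3 ≈ 16183.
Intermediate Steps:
Z(j, W) = -14 (Z(j, W) = -7 + (-4 - 3) = -7 - 7 = -14)
u(n, O) = 2*(174 + O)/(11 + n) (u(n, O) = 2*((O + 174)/(n + 11)) = 2*((174 + O)/(11 + n)) = 2*(174 + O)/(11 + n))
(u(Z(9, -10), L(13)) - 1*(-29027)) - 12721 = (2*(174 + 10)/(11 - 14) - 1*(-29027)) - 12721 = (2*184/(-3) + 29027) - 12721 = (2*(-1/3)*184 + 29027) - 12721 = (-368/3 + 29027) - 12721 = 86713/3 - 12721 = 48550/3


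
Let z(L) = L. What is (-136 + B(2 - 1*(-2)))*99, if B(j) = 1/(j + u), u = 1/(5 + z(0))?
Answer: -94083/7 ≈ -13440.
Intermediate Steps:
u = 1/5 (u = 1/(5 + 0) = 1/5 ≈ 0.20000)
B(j) = 1/(1/5 + j) (B(j) = 1/(j + 1/5) = 1/(1/5 + j))
(-136 + B(2 - 1*(-2)))*99 = (-136 + 5/(1 + 5*(2 - 1*(-2))))*99 = (-136 + 5/(1 + 5*(2 + 2)))*99 = (-136 + 5/(1 + 5*4))*99 = (-136 + 5/(1 + 20))*99 = (-136 + 5/21)*99 = -2851/21*99 = -94083/7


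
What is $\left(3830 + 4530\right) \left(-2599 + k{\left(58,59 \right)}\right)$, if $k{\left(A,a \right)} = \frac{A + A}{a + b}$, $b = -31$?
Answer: $- \frac{151851040}{7} \approx -2.1693 \cdot 10^{7}$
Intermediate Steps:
$k{\left(A,a \right)} = \frac{2 A}{-31 + a}$ ($k{\left(A,a \right)} = \frac{A + A}{a - 31} = \frac{2 A}{-31 + a}$)
$\left(3830 + 4530\right) \left(-2599 + k{\left(58,59 \right)}\right) = \left(3830 + 4530\right) \left(-2599 + 2 \cdot 58 \frac{1}{-31 + 59}\right) = 8360 \left(-2599 + 2 \cdot 58 \cdot \frac{1}{28}\right) = 8360 \left(-2599 + \frac{29}{7}\right) = 8360 \left(- \frac{18164}{7}\right) = - \frac{151851040}{7}$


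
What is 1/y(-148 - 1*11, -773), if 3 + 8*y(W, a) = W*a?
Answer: 1/15363 ≈ 6.5091e-5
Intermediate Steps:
y(W, a) = -3/8 + W*a/8 (y(W, a) = -3/8 + (W*a)/8 = -3/8 + W*a/8)
1/y(-148 - 1*11, -773) = 1/(-3/8 + (⅛)*(-148 - 1*11)*(-773)) = 1/(-3/8 + (⅛)*(-148 - 11)*(-773)) = 1/(-3/8 + (⅛)*(-159)*(-773)) = 1/(-3/8 + 122907/8) = 1/15363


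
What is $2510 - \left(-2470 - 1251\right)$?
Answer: $6231$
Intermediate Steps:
$2510 - \left(-2470 - 1251\right) = 2510 - -3721 = 2510 + 3721 = 6231$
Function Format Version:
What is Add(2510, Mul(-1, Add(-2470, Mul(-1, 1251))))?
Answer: 6231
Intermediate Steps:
Add(2510, Mul(-1, Add(-2470, Mul(-1, 1251)))) = Add(2510, Mul(-1, Add(-2470, -1251))) = Add(2510, Mul(-1, -3721)) = Add(2510, 3721) = 6231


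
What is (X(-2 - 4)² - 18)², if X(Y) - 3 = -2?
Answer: 289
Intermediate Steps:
X(Y) = 1 (X(Y) = 3 - 2 = 1)
(X(-2 - 4)² - 18)² = (1² - 18)² = (1 - 18)² = (-17)² = 289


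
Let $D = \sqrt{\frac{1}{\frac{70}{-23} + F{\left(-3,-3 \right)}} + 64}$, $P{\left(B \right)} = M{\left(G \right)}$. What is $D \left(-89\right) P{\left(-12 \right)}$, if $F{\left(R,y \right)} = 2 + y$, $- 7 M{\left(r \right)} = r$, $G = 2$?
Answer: $\frac{1958 \sqrt{93}}{93} \approx 203.04$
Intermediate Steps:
$M{\left(r \right)} = - \frac{r}{7}$
$P{\left(B \right)} = - \frac{2}{7}$ ($P{\left(B \right)} = \left(- \frac{1}{7}\right) 2 = - \frac{2}{7}$)
$D = \frac{77 \sqrt{93}}{93}$ ($D = \sqrt{\frac{1}{\frac{70}{-23} + \left(2 - 3\right)} + 64} = \sqrt{\frac{1}{70 \left(- \frac{1}{23}\right) - 1} + 64} = \sqrt{\frac{1}{- \frac{70}{23} - 1} + 64} = \sqrt{\frac{1}{- \frac{93}{23}} + 64} = \sqrt{- \frac{23}{93} + 64} = \sqrt{\frac{5929}{93}} = \frac{77 \sqrt{93}}{93} \approx 7.9845$)
$D \left(-89\right) P{\left(-12 \right)} = \frac{77 \sqrt{93}}{93} \left(-89\right) \left(- \frac{2}{7}\right) = - \frac{6853 \sqrt{93}}{93} \left(- \frac{2}{7}\right) = \frac{1958 \sqrt{93}}{93}$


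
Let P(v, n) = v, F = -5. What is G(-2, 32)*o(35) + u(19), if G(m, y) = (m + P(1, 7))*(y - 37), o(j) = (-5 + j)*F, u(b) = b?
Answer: -731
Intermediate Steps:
o(j) = 25 - 5*j (o(j) = (-5 + j)*(-5) = 25 - 5*j)
G(m, y) = (1 + m)*(-37 + y) (G(m, y) = (m + 1)*(y - 37) = (1 + m)*(-37 + y))
G(-2, 32)*o(35) + u(19) = (-37 + 32 - 37*(-2) - 2*32)*(25 - 5*35) + 19 = (-37 + 32 + 74 - 64)*(25 - 175) + 19 = 5*(-150) + 19 = -750 + 19 = -731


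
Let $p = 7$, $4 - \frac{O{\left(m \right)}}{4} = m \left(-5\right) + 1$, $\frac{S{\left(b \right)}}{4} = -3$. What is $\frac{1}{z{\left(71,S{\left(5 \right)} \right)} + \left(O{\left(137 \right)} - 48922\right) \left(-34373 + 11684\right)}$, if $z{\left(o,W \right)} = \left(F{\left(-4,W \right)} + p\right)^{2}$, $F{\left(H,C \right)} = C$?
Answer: $\frac{1}{1047551155} \approx 9.5461 \cdot 10^{-10}$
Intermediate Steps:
$S{\left(b \right)} = -12$ ($S{\left(b \right)} = 4 \left(-3\right) = -12$)
$O{\left(m \right)} = 12 + 20 m$ ($O{\left(m \right)} = 16 - 4 \left(m \left(-5\right) + 1\right) = 16 - 4 \left(- 5 m + 1\right) = 16 - 4 \left(1 - 5 m\right) = 16 + \left(-4 + 20 m\right) = 12 + 20 m$)
$z{\left(o,W \right)} = \left(7 + W\right)^{2}$ ($z{\left(o,W \right)} = \left(W + 7\right)^{2} = \left(7 + W\right)^{2}$)
$\frac{1}{z{\left(71,S{\left(5 \right)} \right)} + \left(O{\left(137 \right)} - 48922\right) \left(-34373 + 11684\right)} = \frac{1}{\left(7 - 12\right)^{2} + \left(\left(12 + 20 \cdot 137\right) - 48922\right) \left(-34373 + 11684\right)} = \frac{1}{\left(-5\right)^{2} + \left(\left(12 + 2740\right) - 48922\right) \left(-22689\right)} = \frac{1}{25 + \left(2752 - 48922\right) \left(-22689\right)} = \frac{1}{25 - -1047551130} = \frac{1}{25 + 1047551130} = \frac{1}{1047551155}$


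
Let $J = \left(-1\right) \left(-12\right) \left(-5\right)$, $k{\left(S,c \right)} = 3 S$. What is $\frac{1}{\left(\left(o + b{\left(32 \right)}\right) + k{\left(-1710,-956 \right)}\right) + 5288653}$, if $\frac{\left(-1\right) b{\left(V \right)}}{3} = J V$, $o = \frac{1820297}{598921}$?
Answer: $\frac{598921}{3167864483940} \approx 1.8906 \cdot 10^{-7}$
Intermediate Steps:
$o = \frac{1820297}{598921}$ ($o = 1820297 \cdot \frac{1}{598921} = \frac{1820297}{598921} \approx 3.0393$)
$J = -60$ ($J = 12 \left(-5\right) = -60$)
$b{\left(V \right)} = 180 V$ ($b{\left(V \right)} = - 3 \left(- 60 V\right) = 180 V$)
$\frac{1}{\left(\left(o + b{\left(32 \right)}\right) + k{\left(-1710,-956 \right)}\right) + 5288653} = \frac{1}{\left(\left(\frac{1820297}{598921} + 180 \cdot 32\right) + 3 \left(-1710\right)\right) + 5288653} = \frac{1}{\left(\left(\frac{1820297}{598921} + 5760\right) - 5130\right) + 5288653} = \frac{1}{\left(\frac{3451605257}{598921} - 5130\right) + 5288653} = \frac{1}{\frac{379140527}{598921} + 5288653} = \frac{1}{\frac{3167864483940}{598921}} = \frac{598921}{3167864483940}$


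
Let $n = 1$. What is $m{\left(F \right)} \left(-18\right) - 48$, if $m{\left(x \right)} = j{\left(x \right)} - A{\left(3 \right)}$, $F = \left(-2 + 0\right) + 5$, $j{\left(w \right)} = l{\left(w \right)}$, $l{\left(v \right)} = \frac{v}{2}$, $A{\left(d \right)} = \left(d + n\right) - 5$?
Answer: $-93$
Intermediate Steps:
$A{\left(d \right)} = -4 + d$ ($A{\left(d \right)} = \left(d + 1\right) - 5 = \left(1 + d\right) - 5 = -4 + d$)
$l{\left(v \right)} = \frac{v}{2}$ ($l{\left(v \right)} = v \frac{1}{2} = \frac{v}{2}$)
$j{\left(w \right)} = \frac{w}{2}$
$F = 3$ ($F = -2 + 5 = 3$)
$m{\left(x \right)} = 1 + \frac{x}{2}$ ($m{\left(x \right)} = \frac{x}{2} - \left(-4 + 3\right) = \frac{x}{2} - -1 = \frac{x}{2} + 1 = 1 + \frac{x}{2}$)
$m{\left(F \right)} \left(-18\right) - 48 = \left(1 + \frac{1}{2} \cdot 3\right) \left(-18\right) - 48 = \left(1 + \frac{3}{2}\right) \left(-18\right) - 48 = \frac{5}{2} \left(-18\right) - 48 = -45 - 48 = -93$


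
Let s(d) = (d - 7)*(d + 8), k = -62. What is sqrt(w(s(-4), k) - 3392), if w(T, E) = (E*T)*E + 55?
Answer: I*sqrt(172473) ≈ 415.3*I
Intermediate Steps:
s(d) = (-7 + d)*(8 + d)
w(T, E) = 55 + T*E**2 (w(T, E) = T*E**2 + 55 = 55 + T*E**2)
sqrt(w(s(-4), k) - 3392) = sqrt((55 + (-56 - 4 + (-4)**2)*(-62)**2) - 3392) = sqrt((55 + (-56 - 4 + 16)*3844) - 3392) = sqrt((55 - 44*3844) - 3392) = sqrt((55 - 169136) - 3392) = sqrt(-169081 - 3392) = sqrt(-172473) = I*sqrt(172473)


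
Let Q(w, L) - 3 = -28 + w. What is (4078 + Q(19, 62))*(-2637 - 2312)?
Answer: -20152328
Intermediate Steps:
Q(w, L) = -25 + w (Q(w, L) = 3 + (-28 + w) = -25 + w)
(4078 + Q(19, 62))*(-2637 - 2312) = (4078 + (-25 + 19))*(-2637 - 2312) = (4078 - 6)*(-4949) = 4072*(-4949) = -20152328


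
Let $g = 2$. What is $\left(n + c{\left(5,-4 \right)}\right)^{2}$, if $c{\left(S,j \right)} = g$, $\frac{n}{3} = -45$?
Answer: $17689$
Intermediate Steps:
$n = -135$ ($n = 3 \left(-45\right) = -135$)
$c{\left(S,j \right)} = 2$
$\left(n + c{\left(5,-4 \right)}\right)^{2} = \left(-135 + 2\right)^{2} = \left(-133\right)^{2} = 17689$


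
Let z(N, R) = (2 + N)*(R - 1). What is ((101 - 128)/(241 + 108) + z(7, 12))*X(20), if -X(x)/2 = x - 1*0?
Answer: -1380960/349 ≈ -3956.9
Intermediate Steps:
X(x) = -2*x (X(x) = -2*(x - 1*0) = -2*(x + 0) = -2*x)
z(N, R) = (-1 + R)*(2 + N) (z(N, R) = (2 + N)*(-1 + R) = (-1 + R)*(2 + N))
((101 - 128)/(241 + 108) + z(7, 12))*X(20) = ((101 - 128)/(241 + 108) + (-2 - 1*7 + 2*12 + 7*12))*(-2*20) = (-27/349 + (-2 - 7 + 24 + 84))*(-40) = (-27*1/349 + 99)*(-40) = (-27/349 + 99)*(-40) = (34524/349)*(-40) = -1380960/349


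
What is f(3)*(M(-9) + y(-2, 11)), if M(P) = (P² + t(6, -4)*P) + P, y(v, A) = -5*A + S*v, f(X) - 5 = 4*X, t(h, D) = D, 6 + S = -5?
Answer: 1275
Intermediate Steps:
S = -11 (S = -6 - 5 = -11)
f(X) = 5 + 4*X
y(v, A) = -11*v - 5*A (y(v, A) = -5*A - 11*v = -11*v - 5*A)
M(P) = P² - 3*P (M(P) = (P² - 4*P) + P = P² - 3*P)
f(3)*(M(-9) + y(-2, 11)) = (5 + 4*3)*(-9*(-3 - 9) + (-11*(-2) - 5*11)) = (5 + 12)*(-9*(-12) + (22 - 55)) = 17*(108 - 33) = 17*75 = 1275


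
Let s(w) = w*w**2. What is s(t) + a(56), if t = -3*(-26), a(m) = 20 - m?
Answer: 474516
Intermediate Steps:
t = 78
s(w) = w**3
s(t) + a(56) = 78**3 + (20 - 1*56) = 474552 + (20 - 56) = 474552 - 36 = 474516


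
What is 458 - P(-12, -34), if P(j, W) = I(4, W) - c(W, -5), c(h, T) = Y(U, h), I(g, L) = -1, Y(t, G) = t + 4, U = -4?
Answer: 459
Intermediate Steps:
Y(t, G) = 4 + t
c(h, T) = 0 (c(h, T) = 4 - 4 = 0)
P(j, W) = -1 (P(j, W) = -1 - 1*0 = -1 + 0 = -1)
458 - P(-12, -34) = 458 - 1*(-1) = 458 + 1 = 459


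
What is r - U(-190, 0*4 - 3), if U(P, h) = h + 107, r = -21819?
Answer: -21923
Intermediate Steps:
U(P, h) = 107 + h
r - U(-190, 0*4 - 3) = -21819 - (107 + (0*4 - 3)) = -21819 - (107 + (0 - 3)) = -21819 - (107 - 3) = -21819 - 1*104 = -21819 - 104 = -21923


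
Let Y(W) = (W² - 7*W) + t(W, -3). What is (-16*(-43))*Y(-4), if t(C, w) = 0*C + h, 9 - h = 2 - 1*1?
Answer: 35776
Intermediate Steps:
h = 8 (h = 9 - (2 - 1*1) = 9 - (2 - 1) = 9 - 1*1 = 9 - 1 = 8)
t(C, w) = 8 (t(C, w) = 0*C + 8 = 0 + 8 = 8)
Y(W) = 8 + W² - 7*W (Y(W) = (W² - 7*W) + 8 = 8 + W² - 7*W)
(-16*(-43))*Y(-4) = (-16*(-43))*(8 + (-4)² - 7*(-4)) = 688*(8 + 16 + 28) = 688*52 = 35776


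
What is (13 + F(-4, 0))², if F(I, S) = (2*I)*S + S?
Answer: 169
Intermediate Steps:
F(I, S) = S + 2*I*S (F(I, S) = 2*I*S + S = S + 2*I*S)
(13 + F(-4, 0))² = (13 + 0*(1 + 2*(-4)))² = (13 + 0*(1 - 8))² = (13 + 0*(-7))² = (13 + 0)² = 13² = 169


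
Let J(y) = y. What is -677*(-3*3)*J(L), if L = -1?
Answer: -6093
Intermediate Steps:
-677*(-3*3)*J(L) = -677*(-3*3)*(-1) = -(-6093)*(-1) = -677*9 = -6093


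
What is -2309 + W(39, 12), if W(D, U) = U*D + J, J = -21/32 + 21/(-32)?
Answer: -29477/16 ≈ -1842.3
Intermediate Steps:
J = -21/16 (J = -21*1/32 + 21*(-1/32) = -21/32 - 21/32 = -21/16 ≈ -1.3125)
W(D, U) = -21/16 + D*U (W(D, U) = U*D - 21/16 = D*U - 21/16 = -21/16 + D*U)
-2309 + W(39, 12) = -2309 + (-21/16 + 39*12) = -2309 + (-21/16 + 468) = -2309 + 7467/16 = -29477/16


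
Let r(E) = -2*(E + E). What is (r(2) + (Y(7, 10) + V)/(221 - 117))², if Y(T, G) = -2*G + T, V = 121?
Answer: 32761/676 ≈ 48.463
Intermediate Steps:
Y(T, G) = T - 2*G
r(E) = -4*E
(r(2) + (Y(7, 10) + V)/(221 - 117))² = (-4*2 + ((7 - 2*10) + 121)/(221 - 117))² = (-8 + ((7 - 20) + 121)/104)² = (-8 + (-13 + 121)*(1/104))² = (-8 + 108*(1/104))² = (-8 + 27/26)² = (-181/26)² = 32761/676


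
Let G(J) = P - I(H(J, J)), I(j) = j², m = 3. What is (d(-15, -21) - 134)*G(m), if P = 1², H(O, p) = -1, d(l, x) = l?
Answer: 0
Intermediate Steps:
P = 1
G(J) = 0 (G(J) = 1 - 1*(-1)² = 1 - 1*1 = 1 - 1 = 0)
(d(-15, -21) - 134)*G(m) = (-15 - 134)*0 = -149*0 = 0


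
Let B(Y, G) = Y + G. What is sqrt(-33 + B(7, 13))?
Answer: I*sqrt(13) ≈ 3.6056*I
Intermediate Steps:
B(Y, G) = G + Y
sqrt(-33 + B(7, 13)) = sqrt(-33 + (13 + 7)) = sqrt(-33 + 20) = sqrt(-13) = I*sqrt(13)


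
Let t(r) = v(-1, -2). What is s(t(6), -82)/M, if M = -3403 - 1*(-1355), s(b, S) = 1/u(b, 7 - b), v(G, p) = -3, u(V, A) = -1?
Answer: 1/2048 ≈ 0.00048828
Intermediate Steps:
t(r) = -3
s(b, S) = -1 (s(b, S) = 1/(-1) = -1)
M = -2048 (M = -3403 + 1355 = -2048)
s(t(6), -82)/M = -1/(-2048) = -1*(-1/2048) = 1/2048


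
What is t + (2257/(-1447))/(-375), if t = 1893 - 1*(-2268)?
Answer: 2257864882/542625 ≈ 4161.0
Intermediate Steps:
t = 4161 (t = 1893 + 2268 = 4161)
t + (2257/(-1447))/(-375) = 4161 + (2257/(-1447))/(-375) = 4161 + (2257*(-1/1447))*(-1/375) = 4161 - 2257/1447*(-1/375) = 4161 + 2257/542625 = 2257864882/542625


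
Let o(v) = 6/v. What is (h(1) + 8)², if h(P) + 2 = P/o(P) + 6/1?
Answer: 5329/36 ≈ 148.03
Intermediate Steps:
h(P) = 4 + P²/6 (h(P) = -2 + (P/((6/P)) + 6/1) = -2 + (P*(P/6) + 6*1) = -2 + (P²/6 + 6) = -2 + (6 + P²/6) = 4 + P²/6)
(h(1) + 8)² = ((4 + (⅙)*1²) + 8)² = ((4 + (⅙)*1) + 8)² = ((4 + ⅙) + 8)² = (25/6 + 8)² = (73/6)² = 5329/36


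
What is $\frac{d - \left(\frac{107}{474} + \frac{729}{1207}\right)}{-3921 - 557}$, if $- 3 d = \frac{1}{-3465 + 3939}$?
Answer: $\frac{356323}{1921458303} \approx 0.00018544$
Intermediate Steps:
$d = - \frac{1}{1422}$ ($d = - \frac{1}{3 \left(-3465 + 3939\right)} = - \frac{1}{3 \cdot 474} = \left(- \frac{1}{3}\right) \frac{1}{474} = - \frac{1}{1422} \approx -0.00070324$)
$\frac{d - \left(\frac{107}{474} + \frac{729}{1207}\right)}{-3921 - 557} = \frac{- \frac{1}{1422} - \left(\frac{107}{474} + \frac{729}{1207}\right)}{-3921 - 557} = \frac{- \frac{1}{1422} - \frac{474695}{572118}}{-4478} = \left(- \frac{1}{1422} - \frac{474695}{572118}\right) \left(- \frac{1}{4478}\right) = \left(- \frac{712646}{858177}\right) \left(- \frac{1}{4478}\right) = \frac{356323}{1921458303}$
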